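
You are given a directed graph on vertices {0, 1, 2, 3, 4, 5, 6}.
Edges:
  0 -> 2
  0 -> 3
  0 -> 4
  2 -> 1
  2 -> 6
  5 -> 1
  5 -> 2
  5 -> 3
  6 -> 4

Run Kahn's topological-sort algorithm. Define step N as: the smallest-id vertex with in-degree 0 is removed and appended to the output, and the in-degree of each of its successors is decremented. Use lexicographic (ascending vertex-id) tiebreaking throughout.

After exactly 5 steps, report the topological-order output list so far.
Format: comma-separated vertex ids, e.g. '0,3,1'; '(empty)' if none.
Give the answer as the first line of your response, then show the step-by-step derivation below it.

0,5,2,1,3

step 1: output 0; order=[0]; indeg=(0,2,1,1,1,0,1)
step 2: output 5; order=[0,5]; indeg=(0,1,0,0,1,0,1)
step 3: output 2; order=[0,5,2]; indeg=(0,0,0,0,1,0,0)
step 4: output 1; order=[0,5,2,1]; indeg=(0,0,0,0,1,0,0)
step 5: output 3; order=[0,5,2,1,3]; indeg=(0,0,0,0,1,0,0)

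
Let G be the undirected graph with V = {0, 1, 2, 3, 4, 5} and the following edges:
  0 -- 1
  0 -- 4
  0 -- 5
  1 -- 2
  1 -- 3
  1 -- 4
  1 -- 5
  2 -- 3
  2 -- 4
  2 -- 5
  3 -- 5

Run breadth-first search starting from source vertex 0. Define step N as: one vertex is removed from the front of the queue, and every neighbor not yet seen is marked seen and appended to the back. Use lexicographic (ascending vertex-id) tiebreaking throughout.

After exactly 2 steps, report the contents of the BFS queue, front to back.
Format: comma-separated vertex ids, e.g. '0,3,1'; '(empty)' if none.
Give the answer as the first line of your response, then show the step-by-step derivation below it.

4,5,2,3

step 1: dequeue 0; queue=[1,4,5]; order=0
step 2: dequeue 1; queue=[4,5,2,3]; order=0,1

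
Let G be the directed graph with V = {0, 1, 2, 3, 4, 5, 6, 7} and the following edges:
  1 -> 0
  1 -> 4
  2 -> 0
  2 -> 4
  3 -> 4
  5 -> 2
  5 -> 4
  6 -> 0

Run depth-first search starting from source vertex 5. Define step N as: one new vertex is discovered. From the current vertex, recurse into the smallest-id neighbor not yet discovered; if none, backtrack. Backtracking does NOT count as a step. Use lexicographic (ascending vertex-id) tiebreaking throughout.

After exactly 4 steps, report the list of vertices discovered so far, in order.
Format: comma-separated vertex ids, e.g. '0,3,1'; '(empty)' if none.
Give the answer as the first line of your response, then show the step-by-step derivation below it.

5,2,0,4

step 1: discover 5; path=5; order=5
step 2: discover 2; path=5>2; order=5,2
step 3: discover 0; path=5>2>0; order=5,2,0
step 4: discover 4; path=5>2>4; order=5,2,0,4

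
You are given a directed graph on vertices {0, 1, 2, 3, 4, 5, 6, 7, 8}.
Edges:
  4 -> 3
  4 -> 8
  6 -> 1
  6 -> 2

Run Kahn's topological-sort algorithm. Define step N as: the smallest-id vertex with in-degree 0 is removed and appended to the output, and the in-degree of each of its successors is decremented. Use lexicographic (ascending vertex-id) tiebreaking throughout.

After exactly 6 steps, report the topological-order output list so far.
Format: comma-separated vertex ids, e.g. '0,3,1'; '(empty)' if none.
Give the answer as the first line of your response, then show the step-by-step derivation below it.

0,4,3,5,6,1

step 1: output 0; order=[0]; indeg=(0,1,1,1,0,0,0,0,1)
step 2: output 4; order=[0,4]; indeg=(0,1,1,0,0,0,0,0,0)
step 3: output 3; order=[0,4,3]; indeg=(0,1,1,0,0,0,0,0,0)
step 4: output 5; order=[0,4,3,5]; indeg=(0,1,1,0,0,0,0,0,0)
step 5: output 6; order=[0,4,3,5,6]; indeg=(0,0,0,0,0,0,0,0,0)
step 6: output 1; order=[0,4,3,5,6,1]; indeg=(0,0,0,0,0,0,0,0,0)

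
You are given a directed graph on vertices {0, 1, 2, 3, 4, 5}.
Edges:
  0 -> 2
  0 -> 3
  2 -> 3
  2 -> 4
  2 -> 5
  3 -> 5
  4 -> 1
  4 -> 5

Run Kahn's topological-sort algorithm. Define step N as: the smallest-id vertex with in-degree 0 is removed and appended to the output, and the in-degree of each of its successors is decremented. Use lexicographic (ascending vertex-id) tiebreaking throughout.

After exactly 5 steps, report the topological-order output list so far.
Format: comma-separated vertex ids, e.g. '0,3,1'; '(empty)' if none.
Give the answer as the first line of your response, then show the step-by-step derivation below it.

0,2,3,4,1

step 1: output 0; order=[0]; indeg=(0,1,0,1,1,3)
step 2: output 2; order=[0,2]; indeg=(0,1,0,0,0,2)
step 3: output 3; order=[0,2,3]; indeg=(0,1,0,0,0,1)
step 4: output 4; order=[0,2,3,4]; indeg=(0,0,0,0,0,0)
step 5: output 1; order=[0,2,3,4,1]; indeg=(0,0,0,0,0,0)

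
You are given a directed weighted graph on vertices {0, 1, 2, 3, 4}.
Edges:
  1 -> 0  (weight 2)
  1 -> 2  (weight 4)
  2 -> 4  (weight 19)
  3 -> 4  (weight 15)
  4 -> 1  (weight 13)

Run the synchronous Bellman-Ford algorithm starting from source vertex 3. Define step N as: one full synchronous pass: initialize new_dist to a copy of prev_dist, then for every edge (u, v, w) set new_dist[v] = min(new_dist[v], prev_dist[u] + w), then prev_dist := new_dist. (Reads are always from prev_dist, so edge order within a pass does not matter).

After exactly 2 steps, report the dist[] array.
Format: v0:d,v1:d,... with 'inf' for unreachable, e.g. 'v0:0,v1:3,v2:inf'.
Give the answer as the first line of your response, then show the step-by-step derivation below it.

v0:inf,v1:28,v2:inf,v3:0,v4:15

step 1: dist = v0:inf,v1:inf,v2:inf,v3:0,v4:15
step 2: dist = v0:inf,v1:28,v2:inf,v3:0,v4:15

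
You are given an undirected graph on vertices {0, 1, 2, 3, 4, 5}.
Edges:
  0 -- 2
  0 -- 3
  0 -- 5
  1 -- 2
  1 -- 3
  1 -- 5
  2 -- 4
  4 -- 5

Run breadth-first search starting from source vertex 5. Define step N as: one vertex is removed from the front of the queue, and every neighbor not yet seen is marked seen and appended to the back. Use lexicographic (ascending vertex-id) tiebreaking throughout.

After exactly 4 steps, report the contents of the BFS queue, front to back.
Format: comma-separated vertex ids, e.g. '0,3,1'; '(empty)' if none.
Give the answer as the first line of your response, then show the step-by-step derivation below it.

2,3

step 1: dequeue 5; queue=[0,1,4]; order=5
step 2: dequeue 0; queue=[1,4,2,3]; order=5,0
step 3: dequeue 1; queue=[4,2,3]; order=5,0,1
step 4: dequeue 4; queue=[2,3]; order=5,0,1,4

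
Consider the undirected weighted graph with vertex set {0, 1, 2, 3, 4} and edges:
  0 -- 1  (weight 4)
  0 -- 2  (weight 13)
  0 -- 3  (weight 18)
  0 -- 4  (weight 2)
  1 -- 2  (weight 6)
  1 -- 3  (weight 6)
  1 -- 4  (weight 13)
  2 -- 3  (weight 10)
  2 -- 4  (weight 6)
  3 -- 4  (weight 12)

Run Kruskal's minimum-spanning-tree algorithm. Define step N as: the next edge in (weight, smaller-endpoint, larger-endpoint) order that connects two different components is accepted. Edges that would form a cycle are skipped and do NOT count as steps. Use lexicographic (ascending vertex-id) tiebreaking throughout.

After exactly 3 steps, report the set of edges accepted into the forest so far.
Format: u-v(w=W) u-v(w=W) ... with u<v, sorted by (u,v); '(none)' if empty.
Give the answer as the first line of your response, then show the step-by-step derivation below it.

0-1(w=4) 0-4(w=2) 1-2(w=6)

step 1: add edge 0-4 (w=2); MST = {0-4(w=2)}
step 2: add edge 0-1 (w=4); MST = {0-1(w=4) 0-4(w=2)}
step 3: add edge 1-2 (w=6); MST = {0-1(w=4) 0-4(w=2) 1-2(w=6)}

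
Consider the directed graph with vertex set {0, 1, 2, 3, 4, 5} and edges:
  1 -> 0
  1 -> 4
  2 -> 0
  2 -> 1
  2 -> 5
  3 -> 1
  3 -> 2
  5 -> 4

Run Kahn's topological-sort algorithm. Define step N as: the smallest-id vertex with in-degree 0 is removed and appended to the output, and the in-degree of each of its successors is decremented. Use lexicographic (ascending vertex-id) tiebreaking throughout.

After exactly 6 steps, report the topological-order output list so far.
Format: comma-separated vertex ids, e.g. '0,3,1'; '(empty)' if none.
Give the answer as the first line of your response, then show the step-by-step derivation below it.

3,2,1,0,5,4

step 1: output 3; order=[3]; indeg=(2,1,0,0,2,1)
step 2: output 2; order=[3,2]; indeg=(1,0,0,0,2,0)
step 3: output 1; order=[3,2,1]; indeg=(0,0,0,0,1,0)
step 4: output 0; order=[3,2,1,0]; indeg=(0,0,0,0,1,0)
step 5: output 5; order=[3,2,1,0,5]; indeg=(0,0,0,0,0,0)
step 6: output 4; order=[3,2,1,0,5,4]; indeg=(0,0,0,0,0,0)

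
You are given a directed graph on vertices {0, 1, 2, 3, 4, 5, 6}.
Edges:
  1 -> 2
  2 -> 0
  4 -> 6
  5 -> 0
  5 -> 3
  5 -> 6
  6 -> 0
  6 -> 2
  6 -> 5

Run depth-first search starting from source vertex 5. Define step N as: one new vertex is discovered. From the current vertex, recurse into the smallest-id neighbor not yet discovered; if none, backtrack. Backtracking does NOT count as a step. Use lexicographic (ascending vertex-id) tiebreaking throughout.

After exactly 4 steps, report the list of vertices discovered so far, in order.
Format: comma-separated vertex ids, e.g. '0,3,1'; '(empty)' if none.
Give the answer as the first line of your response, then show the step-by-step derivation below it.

5,0,3,6

step 1: discover 5; path=5; order=5
step 2: discover 0; path=5>0; order=5,0
step 3: discover 3; path=5>3; order=5,0,3
step 4: discover 6; path=5>6; order=5,0,3,6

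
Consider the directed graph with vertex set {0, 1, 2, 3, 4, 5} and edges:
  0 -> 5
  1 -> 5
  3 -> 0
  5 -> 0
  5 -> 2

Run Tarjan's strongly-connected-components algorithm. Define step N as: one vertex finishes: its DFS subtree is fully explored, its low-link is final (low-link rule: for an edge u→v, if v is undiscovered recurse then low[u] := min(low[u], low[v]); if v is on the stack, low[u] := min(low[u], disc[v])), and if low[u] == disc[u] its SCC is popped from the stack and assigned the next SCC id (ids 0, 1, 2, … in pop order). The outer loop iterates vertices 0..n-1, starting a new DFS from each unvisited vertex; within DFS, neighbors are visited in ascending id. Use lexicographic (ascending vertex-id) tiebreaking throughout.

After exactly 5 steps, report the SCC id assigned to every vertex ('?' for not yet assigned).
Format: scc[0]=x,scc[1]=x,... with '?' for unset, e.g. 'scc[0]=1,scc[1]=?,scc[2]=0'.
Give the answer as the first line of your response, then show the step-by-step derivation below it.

scc[0]=1,scc[1]=2,scc[2]=0,scc[3]=3,scc[4]=?,scc[5]=1

step 1: low=(low[0]=0,low[1]=?,low[2]=2,low[3]=?,low[4]=?,low[5]=0); scc=(scc[0]=?,scc[1]=?,scc[2]=0,scc[3]=?,scc[4]=?,scc[5]=?)
step 2: low=(low[0]=0,low[1]=?,low[2]=2,low[3]=?,low[4]=?,low[5]=0); scc=(scc[0]=?,scc[1]=?,scc[2]=0,scc[3]=?,scc[4]=?,scc[5]=?)
step 3: low=(low[0]=0,low[1]=?,low[2]=2,low[3]=?,low[4]=?,low[5]=0); scc=(scc[0]=1,scc[1]=?,scc[2]=0,scc[3]=?,scc[4]=?,scc[5]=1)
step 4: low=(low[0]=0,low[1]=3,low[2]=2,low[3]=?,low[4]=?,low[5]=0); scc=(scc[0]=1,scc[1]=2,scc[2]=0,scc[3]=?,scc[4]=?,scc[5]=1)
step 5: low=(low[0]=0,low[1]=3,low[2]=2,low[3]=4,low[4]=?,low[5]=0); scc=(scc[0]=1,scc[1]=2,scc[2]=0,scc[3]=3,scc[4]=?,scc[5]=1)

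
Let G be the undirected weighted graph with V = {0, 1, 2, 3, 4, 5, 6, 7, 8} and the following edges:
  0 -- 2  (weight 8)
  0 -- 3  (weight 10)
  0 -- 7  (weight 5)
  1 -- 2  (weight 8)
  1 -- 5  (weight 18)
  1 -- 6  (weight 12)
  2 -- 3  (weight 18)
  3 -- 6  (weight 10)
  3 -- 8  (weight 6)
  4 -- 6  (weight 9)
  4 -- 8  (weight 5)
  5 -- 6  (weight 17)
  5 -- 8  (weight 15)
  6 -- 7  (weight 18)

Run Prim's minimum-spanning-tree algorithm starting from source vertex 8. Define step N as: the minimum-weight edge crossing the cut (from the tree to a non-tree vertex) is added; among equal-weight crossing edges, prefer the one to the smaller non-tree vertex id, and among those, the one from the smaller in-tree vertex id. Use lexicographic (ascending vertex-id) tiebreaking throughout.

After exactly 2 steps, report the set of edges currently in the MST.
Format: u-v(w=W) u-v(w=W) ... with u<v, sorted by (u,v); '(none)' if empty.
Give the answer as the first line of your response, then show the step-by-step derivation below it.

3-8(w=6) 4-8(w=5)

step 1: add edge 4-8 (w=5); MST = {4-8(w=5)}
step 2: add edge 3-8 (w=6); MST = {3-8(w=6) 4-8(w=5)}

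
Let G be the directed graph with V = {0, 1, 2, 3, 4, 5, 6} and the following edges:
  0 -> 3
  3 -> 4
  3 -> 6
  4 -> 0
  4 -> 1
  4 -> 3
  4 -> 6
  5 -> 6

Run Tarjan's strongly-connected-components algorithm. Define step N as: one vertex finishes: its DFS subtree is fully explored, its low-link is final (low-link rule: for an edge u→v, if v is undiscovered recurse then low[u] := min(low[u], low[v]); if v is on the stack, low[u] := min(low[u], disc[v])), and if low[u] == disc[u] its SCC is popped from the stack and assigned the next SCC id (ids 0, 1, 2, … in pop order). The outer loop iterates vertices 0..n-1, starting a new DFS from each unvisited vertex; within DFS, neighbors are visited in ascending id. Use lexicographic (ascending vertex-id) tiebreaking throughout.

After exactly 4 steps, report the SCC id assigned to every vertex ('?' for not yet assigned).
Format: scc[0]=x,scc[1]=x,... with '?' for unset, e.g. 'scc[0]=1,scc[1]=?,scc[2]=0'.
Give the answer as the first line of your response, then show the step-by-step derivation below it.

scc[0]=?,scc[1]=0,scc[2]=?,scc[3]=?,scc[4]=?,scc[5]=?,scc[6]=1

step 1: low=(low[0]=0,low[1]=3,low[2]=?,low[3]=1,low[4]=0,low[5]=?,low[6]=?); scc=(scc[0]=?,scc[1]=0,scc[2]=?,scc[3]=?,scc[4]=?,scc[5]=?,scc[6]=?)
step 2: low=(low[0]=0,low[1]=3,low[2]=?,low[3]=1,low[4]=0,low[5]=?,low[6]=4); scc=(scc[0]=?,scc[1]=0,scc[2]=?,scc[3]=?,scc[4]=?,scc[5]=?,scc[6]=1)
step 3: low=(low[0]=0,low[1]=3,low[2]=?,low[3]=1,low[4]=0,low[5]=?,low[6]=4); scc=(scc[0]=?,scc[1]=0,scc[2]=?,scc[3]=?,scc[4]=?,scc[5]=?,scc[6]=1)
step 4: low=(low[0]=0,low[1]=3,low[2]=?,low[3]=0,low[4]=0,low[5]=?,low[6]=4); scc=(scc[0]=?,scc[1]=0,scc[2]=?,scc[3]=?,scc[4]=?,scc[5]=?,scc[6]=1)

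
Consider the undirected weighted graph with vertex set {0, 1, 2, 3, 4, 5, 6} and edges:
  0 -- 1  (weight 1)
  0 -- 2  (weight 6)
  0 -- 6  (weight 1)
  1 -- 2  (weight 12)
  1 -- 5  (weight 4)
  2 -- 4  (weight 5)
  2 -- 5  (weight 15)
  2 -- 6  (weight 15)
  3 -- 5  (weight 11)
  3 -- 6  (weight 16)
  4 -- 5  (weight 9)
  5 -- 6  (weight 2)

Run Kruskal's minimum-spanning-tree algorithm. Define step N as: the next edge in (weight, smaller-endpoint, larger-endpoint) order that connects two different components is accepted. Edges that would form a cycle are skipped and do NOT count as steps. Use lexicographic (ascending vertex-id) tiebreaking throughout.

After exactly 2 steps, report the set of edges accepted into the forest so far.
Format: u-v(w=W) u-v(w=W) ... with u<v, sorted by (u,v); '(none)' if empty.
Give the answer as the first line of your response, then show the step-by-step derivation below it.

0-1(w=1) 0-6(w=1)

step 1: add edge 0-1 (w=1); MST = {0-1(w=1)}
step 2: add edge 0-6 (w=1); MST = {0-1(w=1) 0-6(w=1)}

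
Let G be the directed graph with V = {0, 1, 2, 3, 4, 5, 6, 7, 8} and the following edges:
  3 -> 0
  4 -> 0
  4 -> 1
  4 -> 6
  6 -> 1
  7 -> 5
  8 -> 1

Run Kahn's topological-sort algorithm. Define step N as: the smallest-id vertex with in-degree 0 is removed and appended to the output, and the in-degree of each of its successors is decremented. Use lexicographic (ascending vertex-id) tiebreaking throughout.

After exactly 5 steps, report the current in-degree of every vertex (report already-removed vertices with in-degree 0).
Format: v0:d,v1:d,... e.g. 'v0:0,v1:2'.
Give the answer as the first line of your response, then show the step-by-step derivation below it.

v0:0,v1:1,v2:0,v3:0,v4:0,v5:1,v6:0,v7:0,v8:0

step 1: output 2; order=[2]; indeg=(2,3,0,0,0,1,1,0,0)
step 2: output 3; order=[2,3]; indeg=(1,3,0,0,0,1,1,0,0)
step 3: output 4; order=[2,3,4]; indeg=(0,2,0,0,0,1,0,0,0)
step 4: output 0; order=[2,3,4,0]; indeg=(0,2,0,0,0,1,0,0,0)
step 5: output 6; order=[2,3,4,0,6]; indeg=(0,1,0,0,0,1,0,0,0)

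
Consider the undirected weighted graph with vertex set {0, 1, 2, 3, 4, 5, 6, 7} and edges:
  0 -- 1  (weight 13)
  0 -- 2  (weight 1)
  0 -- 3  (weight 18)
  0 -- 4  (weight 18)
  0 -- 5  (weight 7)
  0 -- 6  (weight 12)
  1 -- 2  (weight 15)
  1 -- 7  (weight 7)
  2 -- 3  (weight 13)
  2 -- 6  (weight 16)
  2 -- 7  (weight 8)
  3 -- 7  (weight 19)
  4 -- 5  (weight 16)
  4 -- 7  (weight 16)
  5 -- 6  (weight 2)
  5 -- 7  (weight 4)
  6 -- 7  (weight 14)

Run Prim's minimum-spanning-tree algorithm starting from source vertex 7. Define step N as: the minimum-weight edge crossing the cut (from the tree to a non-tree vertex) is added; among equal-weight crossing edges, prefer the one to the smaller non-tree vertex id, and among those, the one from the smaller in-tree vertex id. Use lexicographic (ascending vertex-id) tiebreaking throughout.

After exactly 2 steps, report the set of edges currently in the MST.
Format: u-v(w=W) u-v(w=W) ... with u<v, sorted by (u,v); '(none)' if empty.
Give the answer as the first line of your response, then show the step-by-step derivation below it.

5-6(w=2) 5-7(w=4)

step 1: add edge 5-7 (w=4); MST = {5-7(w=4)}
step 2: add edge 5-6 (w=2); MST = {5-6(w=2) 5-7(w=4)}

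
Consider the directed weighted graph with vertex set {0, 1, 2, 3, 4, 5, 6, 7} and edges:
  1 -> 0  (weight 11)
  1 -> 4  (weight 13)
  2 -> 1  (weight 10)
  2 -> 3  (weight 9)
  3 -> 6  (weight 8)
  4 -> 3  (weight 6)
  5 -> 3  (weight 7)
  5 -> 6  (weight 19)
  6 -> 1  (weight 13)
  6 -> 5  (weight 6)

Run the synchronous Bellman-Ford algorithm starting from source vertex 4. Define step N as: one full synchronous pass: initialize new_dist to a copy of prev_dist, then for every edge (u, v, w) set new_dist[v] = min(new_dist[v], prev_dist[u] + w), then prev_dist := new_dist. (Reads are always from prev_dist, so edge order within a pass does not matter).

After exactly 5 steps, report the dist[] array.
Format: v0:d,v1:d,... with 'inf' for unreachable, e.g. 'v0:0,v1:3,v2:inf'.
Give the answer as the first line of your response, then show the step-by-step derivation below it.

v0:38,v1:27,v2:inf,v3:6,v4:0,v5:20,v6:14,v7:inf

step 1: dist = v0:inf,v1:inf,v2:inf,v3:6,v4:0,v5:inf,v6:inf,v7:inf
step 2: dist = v0:inf,v1:inf,v2:inf,v3:6,v4:0,v5:inf,v6:14,v7:inf
step 3: dist = v0:inf,v1:27,v2:inf,v3:6,v4:0,v5:20,v6:14,v7:inf
step 4: dist = v0:38,v1:27,v2:inf,v3:6,v4:0,v5:20,v6:14,v7:inf
step 5: dist = v0:38,v1:27,v2:inf,v3:6,v4:0,v5:20,v6:14,v7:inf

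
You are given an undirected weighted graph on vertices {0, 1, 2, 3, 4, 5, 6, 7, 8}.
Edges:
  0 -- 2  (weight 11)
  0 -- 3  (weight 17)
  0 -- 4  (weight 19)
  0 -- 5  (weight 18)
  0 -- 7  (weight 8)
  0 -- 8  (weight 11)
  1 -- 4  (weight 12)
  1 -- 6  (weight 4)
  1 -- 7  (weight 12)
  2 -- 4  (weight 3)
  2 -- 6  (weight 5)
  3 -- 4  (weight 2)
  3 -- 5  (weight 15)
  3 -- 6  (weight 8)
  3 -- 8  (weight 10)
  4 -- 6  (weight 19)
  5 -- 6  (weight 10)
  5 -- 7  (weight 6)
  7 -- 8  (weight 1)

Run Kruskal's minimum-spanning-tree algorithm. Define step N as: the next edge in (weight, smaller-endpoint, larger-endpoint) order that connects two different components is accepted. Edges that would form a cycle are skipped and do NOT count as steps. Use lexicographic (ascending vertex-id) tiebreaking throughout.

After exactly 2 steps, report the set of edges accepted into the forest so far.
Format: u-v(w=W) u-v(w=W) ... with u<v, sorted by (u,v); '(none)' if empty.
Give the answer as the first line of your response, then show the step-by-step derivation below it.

3-4(w=2) 7-8(w=1)

step 1: add edge 7-8 (w=1); MST = {7-8(w=1)}
step 2: add edge 3-4 (w=2); MST = {3-4(w=2) 7-8(w=1)}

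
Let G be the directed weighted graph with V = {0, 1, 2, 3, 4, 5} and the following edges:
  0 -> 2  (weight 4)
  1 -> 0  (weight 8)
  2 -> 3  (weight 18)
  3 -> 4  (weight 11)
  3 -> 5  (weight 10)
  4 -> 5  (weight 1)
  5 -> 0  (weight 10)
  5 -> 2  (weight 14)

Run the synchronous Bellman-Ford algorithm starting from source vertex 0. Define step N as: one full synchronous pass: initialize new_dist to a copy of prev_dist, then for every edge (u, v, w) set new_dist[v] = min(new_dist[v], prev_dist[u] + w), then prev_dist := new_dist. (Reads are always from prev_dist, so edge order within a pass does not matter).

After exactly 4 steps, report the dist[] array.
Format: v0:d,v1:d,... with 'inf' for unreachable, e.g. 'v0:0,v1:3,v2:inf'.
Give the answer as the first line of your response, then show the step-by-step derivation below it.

v0:0,v1:inf,v2:4,v3:22,v4:33,v5:32

step 1: dist = v0:0,v1:inf,v2:4,v3:inf,v4:inf,v5:inf
step 2: dist = v0:0,v1:inf,v2:4,v3:22,v4:inf,v5:inf
step 3: dist = v0:0,v1:inf,v2:4,v3:22,v4:33,v5:32
step 4: dist = v0:0,v1:inf,v2:4,v3:22,v4:33,v5:32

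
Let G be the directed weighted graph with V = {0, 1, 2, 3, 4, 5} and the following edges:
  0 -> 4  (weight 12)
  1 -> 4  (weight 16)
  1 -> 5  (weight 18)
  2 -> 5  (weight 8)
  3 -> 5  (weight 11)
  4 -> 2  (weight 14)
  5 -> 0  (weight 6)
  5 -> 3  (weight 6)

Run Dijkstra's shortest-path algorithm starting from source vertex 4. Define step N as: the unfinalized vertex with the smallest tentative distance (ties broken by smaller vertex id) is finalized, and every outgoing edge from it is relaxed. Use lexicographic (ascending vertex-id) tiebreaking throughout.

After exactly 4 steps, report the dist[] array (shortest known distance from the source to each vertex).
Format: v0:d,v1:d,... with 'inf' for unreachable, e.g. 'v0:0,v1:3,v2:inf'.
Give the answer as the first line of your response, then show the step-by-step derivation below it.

v0:28,v1:inf,v2:14,v3:28,v4:0,v5:22

step 1: dist = v0:inf,v1:inf,v2:14,v3:inf,v4:0,v5:inf
step 2: dist = v0:inf,v1:inf,v2:14,v3:inf,v4:0,v5:22
step 3: dist = v0:28,v1:inf,v2:14,v3:28,v4:0,v5:22
step 4: dist = v0:28,v1:inf,v2:14,v3:28,v4:0,v5:22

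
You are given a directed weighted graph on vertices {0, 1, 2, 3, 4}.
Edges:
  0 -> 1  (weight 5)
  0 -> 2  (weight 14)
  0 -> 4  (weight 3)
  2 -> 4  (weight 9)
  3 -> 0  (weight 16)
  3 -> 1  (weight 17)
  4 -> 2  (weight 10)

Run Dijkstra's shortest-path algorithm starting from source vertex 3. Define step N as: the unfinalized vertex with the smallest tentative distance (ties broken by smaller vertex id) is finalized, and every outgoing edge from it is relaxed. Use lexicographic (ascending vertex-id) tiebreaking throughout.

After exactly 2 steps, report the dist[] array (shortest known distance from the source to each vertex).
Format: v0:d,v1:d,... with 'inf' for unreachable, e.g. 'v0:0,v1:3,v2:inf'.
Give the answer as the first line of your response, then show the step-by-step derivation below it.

v0:16,v1:17,v2:30,v3:0,v4:19

step 1: dist = v0:16,v1:17,v2:inf,v3:0,v4:inf
step 2: dist = v0:16,v1:17,v2:30,v3:0,v4:19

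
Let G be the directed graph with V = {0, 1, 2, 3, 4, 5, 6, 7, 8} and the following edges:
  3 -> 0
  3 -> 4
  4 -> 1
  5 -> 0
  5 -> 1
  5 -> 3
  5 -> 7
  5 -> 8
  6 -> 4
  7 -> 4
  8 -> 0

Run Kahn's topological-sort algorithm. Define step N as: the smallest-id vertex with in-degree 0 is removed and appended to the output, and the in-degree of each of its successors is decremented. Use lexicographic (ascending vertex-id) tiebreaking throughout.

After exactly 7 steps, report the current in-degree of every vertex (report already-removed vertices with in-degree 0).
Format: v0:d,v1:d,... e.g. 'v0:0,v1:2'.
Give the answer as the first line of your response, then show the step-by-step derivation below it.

v0:1,v1:0,v2:0,v3:0,v4:0,v5:0,v6:0,v7:0,v8:0

step 1: output 2; order=[2]; indeg=(3,2,0,1,3,0,0,1,1)
step 2: output 5; order=[2,5]; indeg=(2,1,0,0,3,0,0,0,0)
step 3: output 3; order=[2,5,3]; indeg=(1,1,0,0,2,0,0,0,0)
step 4: output 6; order=[2,5,3,6]; indeg=(1,1,0,0,1,0,0,0,0)
step 5: output 7; order=[2,5,3,6,7]; indeg=(1,1,0,0,0,0,0,0,0)
step 6: output 4; order=[2,5,3,6,7,4]; indeg=(1,0,0,0,0,0,0,0,0)
step 7: output 1; order=[2,5,3,6,7,4,1]; indeg=(1,0,0,0,0,0,0,0,0)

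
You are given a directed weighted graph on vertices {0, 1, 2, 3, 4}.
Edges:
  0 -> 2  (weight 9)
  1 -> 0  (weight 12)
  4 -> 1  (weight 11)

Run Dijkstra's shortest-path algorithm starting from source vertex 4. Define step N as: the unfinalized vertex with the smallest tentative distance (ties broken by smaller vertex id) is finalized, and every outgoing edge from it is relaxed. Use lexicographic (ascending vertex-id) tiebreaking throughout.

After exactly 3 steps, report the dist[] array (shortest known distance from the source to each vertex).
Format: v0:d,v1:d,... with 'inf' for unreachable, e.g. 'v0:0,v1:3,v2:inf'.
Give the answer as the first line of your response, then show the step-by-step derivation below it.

v0:23,v1:11,v2:32,v3:inf,v4:0

step 1: dist = v0:inf,v1:11,v2:inf,v3:inf,v4:0
step 2: dist = v0:23,v1:11,v2:inf,v3:inf,v4:0
step 3: dist = v0:23,v1:11,v2:32,v3:inf,v4:0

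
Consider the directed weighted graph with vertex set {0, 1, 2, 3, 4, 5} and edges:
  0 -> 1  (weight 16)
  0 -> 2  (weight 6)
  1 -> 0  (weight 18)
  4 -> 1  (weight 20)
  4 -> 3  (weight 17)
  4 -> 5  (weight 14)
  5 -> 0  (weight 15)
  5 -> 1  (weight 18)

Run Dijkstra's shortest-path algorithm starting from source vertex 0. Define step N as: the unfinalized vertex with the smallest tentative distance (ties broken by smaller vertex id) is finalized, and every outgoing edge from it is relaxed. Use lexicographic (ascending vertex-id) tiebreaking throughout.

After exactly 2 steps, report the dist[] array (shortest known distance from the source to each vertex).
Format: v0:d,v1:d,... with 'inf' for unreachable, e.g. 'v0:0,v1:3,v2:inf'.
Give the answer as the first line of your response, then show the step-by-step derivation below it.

v0:0,v1:16,v2:6,v3:inf,v4:inf,v5:inf

step 1: dist = v0:0,v1:16,v2:6,v3:inf,v4:inf,v5:inf
step 2: dist = v0:0,v1:16,v2:6,v3:inf,v4:inf,v5:inf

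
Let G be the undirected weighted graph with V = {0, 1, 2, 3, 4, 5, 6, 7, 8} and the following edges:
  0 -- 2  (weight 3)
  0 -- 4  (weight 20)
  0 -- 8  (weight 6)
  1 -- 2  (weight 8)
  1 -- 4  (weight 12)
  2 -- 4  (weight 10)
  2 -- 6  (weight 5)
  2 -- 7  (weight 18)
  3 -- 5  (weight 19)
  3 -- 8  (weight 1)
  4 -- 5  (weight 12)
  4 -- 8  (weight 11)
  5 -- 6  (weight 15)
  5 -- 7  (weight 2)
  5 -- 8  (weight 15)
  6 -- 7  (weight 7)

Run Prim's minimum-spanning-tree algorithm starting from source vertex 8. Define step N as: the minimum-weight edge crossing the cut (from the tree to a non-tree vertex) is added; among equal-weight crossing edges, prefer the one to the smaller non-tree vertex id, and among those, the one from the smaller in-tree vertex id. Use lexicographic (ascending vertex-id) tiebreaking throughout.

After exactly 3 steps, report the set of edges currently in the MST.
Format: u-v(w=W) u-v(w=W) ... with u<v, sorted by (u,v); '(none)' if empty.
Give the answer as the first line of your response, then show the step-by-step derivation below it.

0-2(w=3) 0-8(w=6) 3-8(w=1)

step 1: add edge 3-8 (w=1); MST = {3-8(w=1)}
step 2: add edge 0-8 (w=6); MST = {0-8(w=6) 3-8(w=1)}
step 3: add edge 0-2 (w=3); MST = {0-2(w=3) 0-8(w=6) 3-8(w=1)}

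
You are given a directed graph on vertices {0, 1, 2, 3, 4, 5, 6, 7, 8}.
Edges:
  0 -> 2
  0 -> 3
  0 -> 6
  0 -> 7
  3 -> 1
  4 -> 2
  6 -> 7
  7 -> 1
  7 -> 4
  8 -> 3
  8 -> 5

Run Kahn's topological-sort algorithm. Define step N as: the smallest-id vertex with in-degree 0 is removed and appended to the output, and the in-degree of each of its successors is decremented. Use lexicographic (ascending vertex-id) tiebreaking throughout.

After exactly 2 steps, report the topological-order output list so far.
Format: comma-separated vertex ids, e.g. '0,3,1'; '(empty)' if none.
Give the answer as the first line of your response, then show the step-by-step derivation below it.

0,6

step 1: output 0; order=[0]; indeg=(0,2,1,1,1,1,0,1,0)
step 2: output 6; order=[0,6]; indeg=(0,2,1,1,1,1,0,0,0)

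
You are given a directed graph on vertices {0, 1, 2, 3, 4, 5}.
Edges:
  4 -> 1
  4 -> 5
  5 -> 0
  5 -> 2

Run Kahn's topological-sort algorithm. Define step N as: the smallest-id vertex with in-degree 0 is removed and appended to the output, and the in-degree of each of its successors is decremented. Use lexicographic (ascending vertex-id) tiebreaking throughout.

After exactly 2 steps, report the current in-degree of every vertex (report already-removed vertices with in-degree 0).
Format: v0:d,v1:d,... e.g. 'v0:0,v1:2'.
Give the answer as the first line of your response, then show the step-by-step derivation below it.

v0:1,v1:0,v2:1,v3:0,v4:0,v5:0

step 1: output 3; order=[3]; indeg=(1,1,1,0,0,1)
step 2: output 4; order=[3,4]; indeg=(1,0,1,0,0,0)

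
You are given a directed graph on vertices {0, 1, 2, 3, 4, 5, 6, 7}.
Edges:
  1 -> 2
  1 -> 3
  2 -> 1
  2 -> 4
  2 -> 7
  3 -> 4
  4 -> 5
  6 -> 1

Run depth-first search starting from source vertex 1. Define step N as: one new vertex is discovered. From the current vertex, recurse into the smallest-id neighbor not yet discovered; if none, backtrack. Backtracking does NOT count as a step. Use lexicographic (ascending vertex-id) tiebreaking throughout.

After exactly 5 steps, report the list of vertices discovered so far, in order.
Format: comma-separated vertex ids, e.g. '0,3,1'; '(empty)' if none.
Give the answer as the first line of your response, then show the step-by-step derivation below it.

1,2,4,5,7

step 1: discover 1; path=1; order=1
step 2: discover 2; path=1>2; order=1,2
step 3: discover 4; path=1>2>4; order=1,2,4
step 4: discover 5; path=1>2>4>5; order=1,2,4,5
step 5: discover 7; path=1>2>7; order=1,2,4,5,7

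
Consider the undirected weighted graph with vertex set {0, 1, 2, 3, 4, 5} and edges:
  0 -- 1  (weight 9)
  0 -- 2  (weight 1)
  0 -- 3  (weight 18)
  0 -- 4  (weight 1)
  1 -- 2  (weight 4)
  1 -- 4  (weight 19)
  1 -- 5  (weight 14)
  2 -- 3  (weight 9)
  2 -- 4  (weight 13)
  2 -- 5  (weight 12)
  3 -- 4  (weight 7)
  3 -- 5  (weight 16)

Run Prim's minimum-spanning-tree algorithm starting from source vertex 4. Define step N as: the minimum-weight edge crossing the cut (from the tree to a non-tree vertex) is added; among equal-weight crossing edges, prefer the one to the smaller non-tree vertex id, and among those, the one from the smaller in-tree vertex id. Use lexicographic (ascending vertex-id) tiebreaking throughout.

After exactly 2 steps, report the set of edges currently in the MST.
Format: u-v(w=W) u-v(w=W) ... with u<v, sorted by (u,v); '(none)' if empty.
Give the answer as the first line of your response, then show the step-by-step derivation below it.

0-2(w=1) 0-4(w=1)

step 1: add edge 0-4 (w=1); MST = {0-4(w=1)}
step 2: add edge 0-2 (w=1); MST = {0-2(w=1) 0-4(w=1)}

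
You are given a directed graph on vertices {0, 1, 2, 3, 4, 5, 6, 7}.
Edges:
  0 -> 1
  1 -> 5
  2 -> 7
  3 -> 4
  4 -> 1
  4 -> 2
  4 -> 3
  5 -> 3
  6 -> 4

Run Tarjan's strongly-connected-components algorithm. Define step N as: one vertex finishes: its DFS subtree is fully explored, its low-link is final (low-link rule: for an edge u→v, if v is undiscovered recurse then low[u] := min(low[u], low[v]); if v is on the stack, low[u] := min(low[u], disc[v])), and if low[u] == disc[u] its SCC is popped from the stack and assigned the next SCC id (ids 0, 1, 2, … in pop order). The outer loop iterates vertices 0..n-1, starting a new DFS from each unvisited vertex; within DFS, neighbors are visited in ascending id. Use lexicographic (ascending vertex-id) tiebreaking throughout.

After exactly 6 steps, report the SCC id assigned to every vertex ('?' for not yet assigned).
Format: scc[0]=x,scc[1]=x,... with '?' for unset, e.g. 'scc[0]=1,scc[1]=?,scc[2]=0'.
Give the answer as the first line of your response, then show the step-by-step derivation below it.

scc[0]=?,scc[1]=2,scc[2]=1,scc[3]=2,scc[4]=2,scc[5]=2,scc[6]=?,scc[7]=0

step 1: low=(low[0]=0,low[1]=1,low[2]=5,low[3]=3,low[4]=1,low[5]=2,low[6]=?,low[7]=6); scc=(scc[0]=?,scc[1]=?,scc[2]=?,scc[3]=?,scc[4]=?,scc[5]=?,scc[6]=?,scc[7]=0)
step 2: low=(low[0]=0,low[1]=1,low[2]=5,low[3]=3,low[4]=1,low[5]=2,low[6]=?,low[7]=6); scc=(scc[0]=?,scc[1]=?,scc[2]=1,scc[3]=?,scc[4]=?,scc[5]=?,scc[6]=?,scc[7]=0)
step 3: low=(low[0]=0,low[1]=1,low[2]=5,low[3]=3,low[4]=1,low[5]=2,low[6]=?,low[7]=6); scc=(scc[0]=?,scc[1]=?,scc[2]=1,scc[3]=?,scc[4]=?,scc[5]=?,scc[6]=?,scc[7]=0)
step 4: low=(low[0]=0,low[1]=1,low[2]=5,low[3]=1,low[4]=1,low[5]=2,low[6]=?,low[7]=6); scc=(scc[0]=?,scc[1]=?,scc[2]=1,scc[3]=?,scc[4]=?,scc[5]=?,scc[6]=?,scc[7]=0)
step 5: low=(low[0]=0,low[1]=1,low[2]=5,low[3]=1,low[4]=1,low[5]=1,low[6]=?,low[7]=6); scc=(scc[0]=?,scc[1]=?,scc[2]=1,scc[3]=?,scc[4]=?,scc[5]=?,scc[6]=?,scc[7]=0)
step 6: low=(low[0]=0,low[1]=1,low[2]=5,low[3]=1,low[4]=1,low[5]=1,low[6]=?,low[7]=6); scc=(scc[0]=?,scc[1]=2,scc[2]=1,scc[3]=2,scc[4]=2,scc[5]=2,scc[6]=?,scc[7]=0)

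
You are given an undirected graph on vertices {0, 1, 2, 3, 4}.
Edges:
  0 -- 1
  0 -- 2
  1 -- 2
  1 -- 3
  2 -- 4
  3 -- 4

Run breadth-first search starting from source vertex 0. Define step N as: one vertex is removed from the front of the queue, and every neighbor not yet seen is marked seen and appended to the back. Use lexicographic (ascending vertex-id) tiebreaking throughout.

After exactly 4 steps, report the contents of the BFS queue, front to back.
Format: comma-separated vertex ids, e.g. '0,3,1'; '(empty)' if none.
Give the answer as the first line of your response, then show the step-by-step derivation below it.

4

step 1: dequeue 0; queue=[1,2]; order=0
step 2: dequeue 1; queue=[2,3]; order=0,1
step 3: dequeue 2; queue=[3,4]; order=0,1,2
step 4: dequeue 3; queue=[4]; order=0,1,2,3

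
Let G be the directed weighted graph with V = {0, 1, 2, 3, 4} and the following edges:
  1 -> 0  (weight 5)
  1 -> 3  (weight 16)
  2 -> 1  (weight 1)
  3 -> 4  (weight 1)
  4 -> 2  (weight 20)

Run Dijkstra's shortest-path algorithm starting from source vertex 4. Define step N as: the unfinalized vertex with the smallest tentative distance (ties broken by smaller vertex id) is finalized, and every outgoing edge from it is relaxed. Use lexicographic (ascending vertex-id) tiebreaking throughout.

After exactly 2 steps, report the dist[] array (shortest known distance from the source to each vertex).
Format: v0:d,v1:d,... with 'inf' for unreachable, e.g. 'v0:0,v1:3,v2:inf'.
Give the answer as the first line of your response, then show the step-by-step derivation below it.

v0:inf,v1:21,v2:20,v3:inf,v4:0

step 1: dist = v0:inf,v1:inf,v2:20,v3:inf,v4:0
step 2: dist = v0:inf,v1:21,v2:20,v3:inf,v4:0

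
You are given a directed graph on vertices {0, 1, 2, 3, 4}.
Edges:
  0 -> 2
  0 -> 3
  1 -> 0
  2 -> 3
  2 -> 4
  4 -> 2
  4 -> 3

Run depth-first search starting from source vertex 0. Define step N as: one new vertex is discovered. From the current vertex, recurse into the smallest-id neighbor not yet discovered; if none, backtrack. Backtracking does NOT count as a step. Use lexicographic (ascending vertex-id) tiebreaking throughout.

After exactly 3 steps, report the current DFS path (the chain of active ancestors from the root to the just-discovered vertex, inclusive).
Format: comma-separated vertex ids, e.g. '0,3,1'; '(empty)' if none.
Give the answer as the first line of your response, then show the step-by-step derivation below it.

0,2,3

step 1: discover 0; path=0; order=0
step 2: discover 2; path=0>2; order=0,2
step 3: discover 3; path=0>2>3; order=0,2,3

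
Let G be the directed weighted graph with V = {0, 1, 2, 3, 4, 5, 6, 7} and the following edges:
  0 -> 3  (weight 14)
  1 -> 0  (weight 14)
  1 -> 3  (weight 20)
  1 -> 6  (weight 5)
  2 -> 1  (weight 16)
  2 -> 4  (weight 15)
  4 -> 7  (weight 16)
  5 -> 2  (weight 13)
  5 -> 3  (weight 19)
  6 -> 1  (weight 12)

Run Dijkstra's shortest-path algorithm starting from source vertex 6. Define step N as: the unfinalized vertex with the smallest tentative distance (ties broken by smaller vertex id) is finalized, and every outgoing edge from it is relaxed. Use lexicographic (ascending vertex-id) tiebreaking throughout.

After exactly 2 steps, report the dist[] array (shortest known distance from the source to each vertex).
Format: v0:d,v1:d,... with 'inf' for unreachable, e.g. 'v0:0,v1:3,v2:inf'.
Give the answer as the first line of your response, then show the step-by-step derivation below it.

v0:26,v1:12,v2:inf,v3:32,v4:inf,v5:inf,v6:0,v7:inf

step 1: dist = v0:inf,v1:12,v2:inf,v3:inf,v4:inf,v5:inf,v6:0,v7:inf
step 2: dist = v0:26,v1:12,v2:inf,v3:32,v4:inf,v5:inf,v6:0,v7:inf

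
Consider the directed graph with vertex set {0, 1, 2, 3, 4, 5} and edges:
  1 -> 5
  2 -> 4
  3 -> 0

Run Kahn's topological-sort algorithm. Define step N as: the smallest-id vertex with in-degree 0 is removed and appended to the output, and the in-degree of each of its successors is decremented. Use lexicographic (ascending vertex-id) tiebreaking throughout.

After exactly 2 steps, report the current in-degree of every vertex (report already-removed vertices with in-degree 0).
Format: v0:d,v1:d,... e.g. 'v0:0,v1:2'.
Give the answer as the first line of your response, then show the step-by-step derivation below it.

v0:1,v1:0,v2:0,v3:0,v4:0,v5:0

step 1: output 1; order=[1]; indeg=(1,0,0,0,1,0)
step 2: output 2; order=[1,2]; indeg=(1,0,0,0,0,0)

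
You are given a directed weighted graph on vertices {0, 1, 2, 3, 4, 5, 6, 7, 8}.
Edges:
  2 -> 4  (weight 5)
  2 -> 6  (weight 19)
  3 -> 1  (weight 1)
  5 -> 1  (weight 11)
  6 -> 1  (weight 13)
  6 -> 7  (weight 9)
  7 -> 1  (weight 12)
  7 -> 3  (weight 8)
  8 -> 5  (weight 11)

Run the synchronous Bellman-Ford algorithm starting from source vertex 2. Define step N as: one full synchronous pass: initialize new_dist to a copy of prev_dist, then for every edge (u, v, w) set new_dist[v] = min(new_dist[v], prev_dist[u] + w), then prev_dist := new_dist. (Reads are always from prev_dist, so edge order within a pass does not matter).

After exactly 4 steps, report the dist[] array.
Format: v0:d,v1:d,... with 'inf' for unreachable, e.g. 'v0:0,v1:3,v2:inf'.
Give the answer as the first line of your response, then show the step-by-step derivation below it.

v0:inf,v1:32,v2:0,v3:36,v4:5,v5:inf,v6:19,v7:28,v8:inf

step 1: dist = v0:inf,v1:inf,v2:0,v3:inf,v4:5,v5:inf,v6:19,v7:inf,v8:inf
step 2: dist = v0:inf,v1:32,v2:0,v3:inf,v4:5,v5:inf,v6:19,v7:28,v8:inf
step 3: dist = v0:inf,v1:32,v2:0,v3:36,v4:5,v5:inf,v6:19,v7:28,v8:inf
step 4: dist = v0:inf,v1:32,v2:0,v3:36,v4:5,v5:inf,v6:19,v7:28,v8:inf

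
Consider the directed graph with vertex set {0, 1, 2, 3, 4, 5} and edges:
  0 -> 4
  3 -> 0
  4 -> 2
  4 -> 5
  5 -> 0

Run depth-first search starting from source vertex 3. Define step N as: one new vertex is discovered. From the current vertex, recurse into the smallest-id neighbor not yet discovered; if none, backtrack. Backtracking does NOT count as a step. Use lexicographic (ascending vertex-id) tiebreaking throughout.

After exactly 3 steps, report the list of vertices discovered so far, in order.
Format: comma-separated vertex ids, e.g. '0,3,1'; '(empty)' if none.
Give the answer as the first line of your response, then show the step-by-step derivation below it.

3,0,4

step 1: discover 3; path=3; order=3
step 2: discover 0; path=3>0; order=3,0
step 3: discover 4; path=3>0>4; order=3,0,4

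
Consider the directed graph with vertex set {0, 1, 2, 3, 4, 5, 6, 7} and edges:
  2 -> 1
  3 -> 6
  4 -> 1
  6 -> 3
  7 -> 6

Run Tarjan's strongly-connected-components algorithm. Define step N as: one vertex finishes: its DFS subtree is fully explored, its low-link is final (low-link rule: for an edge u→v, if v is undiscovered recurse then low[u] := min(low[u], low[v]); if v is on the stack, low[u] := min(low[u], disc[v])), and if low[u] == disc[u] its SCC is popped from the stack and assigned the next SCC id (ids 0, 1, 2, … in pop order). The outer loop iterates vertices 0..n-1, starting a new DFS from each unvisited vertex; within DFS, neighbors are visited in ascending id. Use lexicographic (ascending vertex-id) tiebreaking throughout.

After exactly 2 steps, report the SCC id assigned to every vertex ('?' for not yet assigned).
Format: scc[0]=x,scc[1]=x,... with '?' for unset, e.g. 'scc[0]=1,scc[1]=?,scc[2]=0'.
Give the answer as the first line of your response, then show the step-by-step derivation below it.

scc[0]=0,scc[1]=1,scc[2]=?,scc[3]=?,scc[4]=?,scc[5]=?,scc[6]=?,scc[7]=?

step 1: low=(low[0]=0,low[1]=?,low[2]=?,low[3]=?,low[4]=?,low[5]=?,low[6]=?,low[7]=?); scc=(scc[0]=0,scc[1]=?,scc[2]=?,scc[3]=?,scc[4]=?,scc[5]=?,scc[6]=?,scc[7]=?)
step 2: low=(low[0]=0,low[1]=1,low[2]=?,low[3]=?,low[4]=?,low[5]=?,low[6]=?,low[7]=?); scc=(scc[0]=0,scc[1]=1,scc[2]=?,scc[3]=?,scc[4]=?,scc[5]=?,scc[6]=?,scc[7]=?)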